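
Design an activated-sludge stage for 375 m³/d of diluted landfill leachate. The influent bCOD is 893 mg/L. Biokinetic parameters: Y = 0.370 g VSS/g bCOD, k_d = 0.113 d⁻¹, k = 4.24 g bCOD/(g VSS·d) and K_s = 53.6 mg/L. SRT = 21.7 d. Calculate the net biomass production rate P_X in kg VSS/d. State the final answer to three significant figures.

For a completely mixed reactor with recycle the Lawrence–McCarty relation gives S = K_s·(1 + k_d·θ_c) / [θ_c·(Y·k − k_d) − 1] = 53.6 × (1 + 0.113 × 21.7) / [21.7 × (0.370 × 4.24 − 0.113) − 1] = 185.0 / 30.59 = 6.049 mg/L.
Y_obs = Y / (1 + k_d θ_c) = 0.370 / (1 + 0.113 × 21.7) = 0.370 / 3.452 = 0.1072.
Substrate removed = Q·(S₀ − S) = 375 m³/d × (893 − 6.05) g/m³ = 3.33×10^5 g/d = 332.6 kg/d.
So the net sludge growth is P_X = 0.1072 × 332.6 = 35.65 kg VSS/d.

P_X ≈ 35.6 kg VSS/d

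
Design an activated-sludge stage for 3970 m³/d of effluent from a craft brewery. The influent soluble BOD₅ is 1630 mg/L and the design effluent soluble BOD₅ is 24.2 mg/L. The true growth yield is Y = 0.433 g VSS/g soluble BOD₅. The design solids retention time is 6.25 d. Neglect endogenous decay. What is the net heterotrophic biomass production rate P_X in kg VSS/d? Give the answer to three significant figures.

With endogenous decay neglected, the observed yield equals the true yield: Y_obs = Y = 0.433 g VSS/g soluble BOD₅.
Mass of soluble BOD₅ removed per day: Q(S₀ − S) = 3970 × 1606 g/m³ = 6375 kg/d.
Net biomass production P_X = Y_obs × Q·(S₀ − S) = 0.4330 × 6375 = 2760 kg VSS/d.

P_X ≈ 2760 kg VSS/d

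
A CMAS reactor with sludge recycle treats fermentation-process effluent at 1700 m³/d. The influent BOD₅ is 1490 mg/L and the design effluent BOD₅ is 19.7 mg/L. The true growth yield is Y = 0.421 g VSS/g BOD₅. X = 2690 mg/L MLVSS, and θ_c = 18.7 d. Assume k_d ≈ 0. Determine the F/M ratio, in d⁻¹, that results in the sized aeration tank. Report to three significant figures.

Biomass mass balance (decay neglected): V·X = Y·Q·(S₀ − S)·θ_c, so V = 0.421 × 1700 × (1490 − 19.7) × 18.7 / 2690 = 7315 m³.
F/M = Q·S₀ / (V·X) = 1700 × 1490 / (7315 × 2690) = 0.1287 g BOD₅·(g VSS·d)⁻¹.

F/M ≈ 0.129 d⁻¹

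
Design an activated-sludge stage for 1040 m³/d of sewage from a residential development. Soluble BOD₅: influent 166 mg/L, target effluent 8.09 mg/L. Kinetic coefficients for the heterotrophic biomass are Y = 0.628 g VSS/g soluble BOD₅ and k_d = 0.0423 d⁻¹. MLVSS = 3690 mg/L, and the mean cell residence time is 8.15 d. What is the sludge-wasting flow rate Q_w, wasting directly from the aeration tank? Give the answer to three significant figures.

Q_w ≈ 20.8 m³/d

Steady-state biomass mass balance: V·X·(1 + k_d·θ_c) = Y·Q·(S₀ − S)·θ_c, so V = 0.628 × 1040 × (166 − 8.09) × 8.15 / [3690 × (1 + 0.0423 × 8.15)] = 8.41×10^5 / 4962 = 169.4 m³.
With mixed-liquor wasting, θ_c = V/Q_w, so Q_w = V/θ_c = 169.4/8.15 = 20.78 m³/d.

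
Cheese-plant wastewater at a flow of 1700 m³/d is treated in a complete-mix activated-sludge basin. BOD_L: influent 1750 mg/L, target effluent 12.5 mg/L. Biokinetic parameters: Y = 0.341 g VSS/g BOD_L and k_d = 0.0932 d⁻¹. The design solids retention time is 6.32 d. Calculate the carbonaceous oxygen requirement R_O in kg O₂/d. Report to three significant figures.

Y_obs = Y / (1 + k_d θ_c) = 0.341 / (1 + 0.0932 × 6.32) = 0.341 / 1.589 = 0.2146.
Substrate removed = Q·(S₀ − S) = 1700 m³/d × (1750 − 12.5) g/m³ = 2.95×10^6 g/d = 2954 kg/d.
Net sludge production P_X = 0.2146 × 2954 = 633.9 kg VSS/d.
Carbonaceous O₂ demand = substrate oxidised − cell-mass equivalent = 2954 − 1.42 × 633.9 = 2054 kg O₂/d.

R_O ≈ 2050 kg O₂/d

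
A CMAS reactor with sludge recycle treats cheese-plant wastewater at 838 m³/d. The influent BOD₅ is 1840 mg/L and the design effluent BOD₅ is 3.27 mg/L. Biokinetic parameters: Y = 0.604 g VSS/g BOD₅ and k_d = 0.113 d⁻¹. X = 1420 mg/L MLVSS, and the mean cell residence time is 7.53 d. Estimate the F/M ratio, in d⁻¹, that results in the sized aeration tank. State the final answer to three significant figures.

Rearranging the biomass balance for a CMAS with decay, V = Y·Q·ΔS·θ_c / [X·(1+k_d θ_c)] = 0.604 × 838 × (1840 − 3.27) × 7.53 / [1420 × (1 + 0.113 × 7.53)] = 7×10^6 / 2628 = 2663 m³.
F/M = Q·S₀ / (V·X) = 838 × 1840 / (2663 × 1420) = 0.4077 g BOD₅·(g VSS·d)⁻¹.

F/M ≈ 0.408 d⁻¹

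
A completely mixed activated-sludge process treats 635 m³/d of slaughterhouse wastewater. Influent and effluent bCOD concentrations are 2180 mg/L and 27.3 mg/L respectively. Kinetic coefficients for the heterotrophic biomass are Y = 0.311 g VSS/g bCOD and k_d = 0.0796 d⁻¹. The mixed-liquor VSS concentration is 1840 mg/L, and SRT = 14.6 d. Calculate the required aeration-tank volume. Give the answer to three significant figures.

From the SRT design equation V = Y Q (S₀−S) θ_c / [X (1 + k_d θ_c)] = 0.311 × 635 × (2180 − 27.3) × 14.6 / [1840 × (1 + 0.0796 × 14.6)] = 6.21×10^6 / 3978 = 1560 m³.

V ≈ 1560 m³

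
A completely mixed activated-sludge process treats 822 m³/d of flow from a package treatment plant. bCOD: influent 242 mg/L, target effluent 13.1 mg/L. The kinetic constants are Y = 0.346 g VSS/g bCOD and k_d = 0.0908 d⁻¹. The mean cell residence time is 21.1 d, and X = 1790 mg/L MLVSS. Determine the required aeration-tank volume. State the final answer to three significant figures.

V ≈ 263 m³

Rearranging the biomass balance for a CMAS with decay, V = Y·Q·ΔS·θ_c / [X·(1+k_d θ_c)] = 0.346 × 822 × (242 − 13.1) × 21.1 / [1790 × (1 + 0.0908 × 21.1)] = 1.37×10^6 / 5219 = 263.2 m³.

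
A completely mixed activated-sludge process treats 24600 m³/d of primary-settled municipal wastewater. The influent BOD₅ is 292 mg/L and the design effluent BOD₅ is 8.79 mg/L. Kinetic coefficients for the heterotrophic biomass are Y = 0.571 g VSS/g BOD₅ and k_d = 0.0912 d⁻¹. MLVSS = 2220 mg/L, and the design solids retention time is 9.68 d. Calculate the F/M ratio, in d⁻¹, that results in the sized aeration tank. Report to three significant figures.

F/M ≈ 0.351 d⁻¹

Rearranging the biomass balance for a CMAS with decay, V = Y·Q·ΔS·θ_c / [X·(1+k_d θ_c)] = 0.571 × 24600 × (292 − 8.79) × 9.68 / [2220 × (1 + 0.0912 × 9.68)] = 3.85×10^7 / 4180 = 9213 m³.
F/M = Q·S₀ / (V·X) = 24600 × 292 / (9213 × 2220) = 0.3512 g BOD₅·(g VSS·d)⁻¹.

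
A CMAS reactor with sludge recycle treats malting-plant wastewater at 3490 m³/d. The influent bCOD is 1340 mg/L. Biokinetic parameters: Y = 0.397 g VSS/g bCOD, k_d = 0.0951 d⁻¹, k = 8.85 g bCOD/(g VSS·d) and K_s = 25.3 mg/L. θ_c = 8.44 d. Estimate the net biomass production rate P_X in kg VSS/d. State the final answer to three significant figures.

For a completely mixed reactor with recycle the Lawrence–McCarty relation gives S = K_s·(1 + k_d·θ_c) / [θ_c·(Y·k − k_d) − 1] = 25.3 × (1 + 0.0951 × 8.44) / [8.44 × (0.397 × 8.85 − 0.0951) − 1] = 45.61 / 27.85 = 1.638 mg/L.
Correct the yield for decay: Y_obs = Y/(1 + k_d θ_c) = 0.397 / (1 + 0.0951 × 8.44) = 0.397 / 1.803 = 0.2202.
Q·(S₀ − S) = 3490 × (1340 − 1.64) × 10⁻³ = 4671 kg/d removed.
So the net sludge growth is P_X = 0.2202 × 4671 = 1029 kg VSS/d.

P_X ≈ 1030 kg VSS/d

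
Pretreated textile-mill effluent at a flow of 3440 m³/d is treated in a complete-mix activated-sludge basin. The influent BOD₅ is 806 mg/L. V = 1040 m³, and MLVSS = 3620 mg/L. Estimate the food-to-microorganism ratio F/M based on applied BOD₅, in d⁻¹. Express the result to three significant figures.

F/M = Q·S₀ / (V·X) = 3440 × 806 / (1040 × 3620) = 0.7365 g BOD₅·(g VSS·d)⁻¹.

F/M ≈ 0.736 d⁻¹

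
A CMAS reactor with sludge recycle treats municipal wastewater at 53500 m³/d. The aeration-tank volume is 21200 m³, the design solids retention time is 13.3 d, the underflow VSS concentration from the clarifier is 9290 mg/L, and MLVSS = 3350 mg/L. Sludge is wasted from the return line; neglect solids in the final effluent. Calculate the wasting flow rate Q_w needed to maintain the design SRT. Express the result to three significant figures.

Q_w ≈ 575 m³/d

Q_w = (V·X)/(θ_c X_r) = 21200 × 3350 / (13.3 × 9290) = 574.8 m³/d.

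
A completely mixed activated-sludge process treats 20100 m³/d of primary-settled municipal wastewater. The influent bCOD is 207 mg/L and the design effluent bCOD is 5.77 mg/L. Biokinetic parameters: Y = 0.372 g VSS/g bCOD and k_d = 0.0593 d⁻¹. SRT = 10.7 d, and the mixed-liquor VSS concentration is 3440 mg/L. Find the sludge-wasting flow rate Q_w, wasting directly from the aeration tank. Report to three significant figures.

Q_w ≈ 268 m³/d

From the SRT design equation V = Y Q (S₀−S) θ_c / [X (1 + k_d θ_c)] = 0.372 × 20100 × (207 − 5.77) × 10.7 / [3440 × (1 + 0.0593 × 10.7)] = 1.61×10^7 / 5623 = 2863 m³.
For wasting at MLVSS concentration, Q_w = V/θ_c = 2863/10.7 = 267.6 m³/d.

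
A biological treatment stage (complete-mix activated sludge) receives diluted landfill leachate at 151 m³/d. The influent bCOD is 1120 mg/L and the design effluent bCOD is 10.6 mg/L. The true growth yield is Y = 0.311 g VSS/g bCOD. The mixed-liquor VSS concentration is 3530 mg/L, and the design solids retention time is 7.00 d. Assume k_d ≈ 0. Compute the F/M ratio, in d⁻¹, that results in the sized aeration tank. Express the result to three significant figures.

F/M ≈ 0.464 d⁻¹

V·X = Y·Q·ΔS·θ_c gives V = 0.311 × 151 × (1120 − 10.6) × 7.00 / 3530 = 103.3 m³.
F/M = Q·S₀ / (V·X) = 151 × 1120 / (103.3 × 3530) = 0.4637 g bCOD·(g VSS·d)⁻¹.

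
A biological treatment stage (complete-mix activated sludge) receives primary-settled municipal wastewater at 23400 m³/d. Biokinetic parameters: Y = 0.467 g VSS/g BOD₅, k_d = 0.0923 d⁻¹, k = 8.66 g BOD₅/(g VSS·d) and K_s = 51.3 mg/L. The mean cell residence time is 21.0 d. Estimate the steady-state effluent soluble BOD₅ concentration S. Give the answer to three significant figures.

For a completely mixed reactor with recycle the Lawrence–McCarty relation gives S = K_s·(1 + k_d·θ_c) / [θ_c·(Y·k − k_d) − 1] = 51.3 × (1 + 0.0923 × 21.0) / [21.0 × (0.467 × 8.66 − 0.0923) − 1] = 150.7 / 81.99 = 1.838 mg/L.

S ≈ 1.84 mg/L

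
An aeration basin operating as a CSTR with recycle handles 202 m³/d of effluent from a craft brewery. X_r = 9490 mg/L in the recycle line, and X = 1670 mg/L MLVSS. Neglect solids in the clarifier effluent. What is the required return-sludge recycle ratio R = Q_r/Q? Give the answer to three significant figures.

R ≈ 0.214

Mass balance around the secondary clarifier (neglecting effluent solids): R = X / (X_r − X) = 1670 / (9490 − 1670) = 0.2136.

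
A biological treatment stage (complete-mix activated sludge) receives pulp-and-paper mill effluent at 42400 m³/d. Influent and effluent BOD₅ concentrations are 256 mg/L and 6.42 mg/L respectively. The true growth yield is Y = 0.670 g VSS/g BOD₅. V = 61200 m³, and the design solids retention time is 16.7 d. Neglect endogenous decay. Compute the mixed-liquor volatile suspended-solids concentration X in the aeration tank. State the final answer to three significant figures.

X = Y·Q·ΔS·θ_c / V = 0.670 × 42400 × (256 − 6.42) × 16.7 / 61200 = 1935 mg/L.

X ≈ 1930 mg/L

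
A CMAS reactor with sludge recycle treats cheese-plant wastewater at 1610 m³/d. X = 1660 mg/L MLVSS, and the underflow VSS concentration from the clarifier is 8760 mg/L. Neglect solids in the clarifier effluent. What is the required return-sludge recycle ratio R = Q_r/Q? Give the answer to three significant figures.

R ≈ 0.234

Mass balance around the secondary clarifier (neglecting effluent solids): R = X / (X_r − X) = 1660 / (8760 − 1660) = 0.2338.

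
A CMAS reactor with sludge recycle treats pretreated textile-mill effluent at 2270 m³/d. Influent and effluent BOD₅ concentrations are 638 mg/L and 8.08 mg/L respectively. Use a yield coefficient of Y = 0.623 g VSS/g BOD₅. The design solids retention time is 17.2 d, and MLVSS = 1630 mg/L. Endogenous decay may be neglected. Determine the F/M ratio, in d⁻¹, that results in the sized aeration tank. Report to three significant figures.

V·X = Y·Q·ΔS·θ_c gives V = 0.623 × 2270 × (638 − 8.08) × 17.2 / 1630 = 9400 m³.
Food-to-microorganism ratio F/M = Q S₀ / (V X) = 2270 × 638 / (9400 × 1630) = 0.09452 d⁻¹.

F/M ≈ 0.0945 d⁻¹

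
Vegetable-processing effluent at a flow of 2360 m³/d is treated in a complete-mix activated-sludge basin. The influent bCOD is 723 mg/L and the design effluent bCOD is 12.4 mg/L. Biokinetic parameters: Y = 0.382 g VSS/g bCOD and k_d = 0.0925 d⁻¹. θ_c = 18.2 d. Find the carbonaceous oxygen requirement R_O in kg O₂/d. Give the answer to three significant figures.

R_O ≈ 1340 kg O₂/d

Y_obs = Y / (1 + k_d θ_c) = 0.382 / (1 + 0.0925 × 18.2) = 0.382 / 2.683 = 0.1424.
ΔS = 723 − 12.4 = 710.6 mg/L, so the substrate removal rate is 2360 × 710.6/1000 = 1677 kg bCOD/d.
Biomass synthesised: P_X = Y_obs × 1677 = 238.7 kg VSS/d.
Carbonaceous O₂ demand = substrate oxidised − cell-mass equivalent = 1677 − 1.42 × 238.7 = 1338 kg O₂/d.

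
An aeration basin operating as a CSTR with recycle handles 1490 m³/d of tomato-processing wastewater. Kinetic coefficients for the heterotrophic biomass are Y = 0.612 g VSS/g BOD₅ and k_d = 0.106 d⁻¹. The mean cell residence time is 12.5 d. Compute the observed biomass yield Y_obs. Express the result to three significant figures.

Y_obs = Y / (1 + k_d θ_c) = 0.612 / (1 + 0.106 × 12.5) = 0.612 / 2.325 = 0.2632.

Y_obs ≈ 0.263 g VSS/g BOD₅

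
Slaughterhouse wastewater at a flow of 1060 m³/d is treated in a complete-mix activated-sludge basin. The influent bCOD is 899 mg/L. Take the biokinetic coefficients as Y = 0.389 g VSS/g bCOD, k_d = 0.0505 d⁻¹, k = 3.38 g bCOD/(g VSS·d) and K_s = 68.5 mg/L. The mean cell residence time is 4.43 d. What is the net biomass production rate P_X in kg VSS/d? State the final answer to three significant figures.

P_X ≈ 297 kg VSS/d

From the Monod/SRT balance for a CMAS, S = K_s·(1+k_d θ_c)/[θ_c·(Y k − k_d) − 1] = 68.5 × (1 + 0.0505 × 4.43) / [4.43 × (0.389 × 3.38 − 0.0505) − 1] = 83.82 / 4.601 = 18.22 mg/L.
Correct the yield for decay: Y_obs = Y/(1 + k_d θ_c) = 0.389 / (1 + 0.0505 × 4.43) = 0.389 / 1.224 = 0.3179.
Q·(S₀ − S) = 1060 × (899 − 18.2) × 10⁻³ = 933.6 kg/d removed.
P_X = Y_obs · Q(S₀ − S) = 0.3179 × 933.6 = 296.8 kg VSS/d.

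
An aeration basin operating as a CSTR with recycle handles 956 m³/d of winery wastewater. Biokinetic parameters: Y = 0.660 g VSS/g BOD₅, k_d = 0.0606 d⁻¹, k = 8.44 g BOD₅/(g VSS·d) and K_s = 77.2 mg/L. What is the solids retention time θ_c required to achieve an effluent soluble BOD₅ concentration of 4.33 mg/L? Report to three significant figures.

θ_c ≈ 4.25 d

From 1/θ_c = Y·k·S/(K_s + S) − k_d: Y·k·S/(K_s+S) = 0.660 × 8.44 × 4.33 / (77.2 + 4.33) = 0.2958 d⁻¹.
θ_c = 1/(μ − k_d) = 1/(0.2958 − 0.0606) = 1/0.2352 = 4.251 d.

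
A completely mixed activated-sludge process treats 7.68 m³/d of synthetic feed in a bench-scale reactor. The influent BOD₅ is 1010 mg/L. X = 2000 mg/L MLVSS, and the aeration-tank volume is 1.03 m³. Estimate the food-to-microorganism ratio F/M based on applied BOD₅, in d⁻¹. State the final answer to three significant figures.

F/M ≈ 3.77 d⁻¹

Food-to-microorganism ratio F/M = Q S₀ / (V X) = 7.68 × 1010 / (1.030 × 2000) = 3.765 d⁻¹.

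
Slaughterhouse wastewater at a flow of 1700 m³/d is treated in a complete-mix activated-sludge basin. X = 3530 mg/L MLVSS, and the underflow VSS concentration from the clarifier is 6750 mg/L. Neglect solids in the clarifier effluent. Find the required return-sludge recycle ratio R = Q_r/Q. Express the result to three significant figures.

R ≈ 1.10

Mass balance around the secondary clarifier (neglecting effluent solids): R = X / (X_r − X) = 3530 / (6750 − 3530) = 1.096.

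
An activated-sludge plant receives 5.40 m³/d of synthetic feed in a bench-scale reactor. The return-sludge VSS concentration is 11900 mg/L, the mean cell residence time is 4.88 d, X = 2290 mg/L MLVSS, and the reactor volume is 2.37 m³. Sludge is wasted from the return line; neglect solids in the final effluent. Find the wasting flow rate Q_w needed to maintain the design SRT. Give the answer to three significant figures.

θ_c = V·X/(Q_w·X_r) when wasting from the recycle, so Q_w = V·X/(θ_c·X_r) = 2.370 × 2290 / (4.88 × 11900) = 0.09346 m³/d.

Q_w ≈ 0.0935 m³/d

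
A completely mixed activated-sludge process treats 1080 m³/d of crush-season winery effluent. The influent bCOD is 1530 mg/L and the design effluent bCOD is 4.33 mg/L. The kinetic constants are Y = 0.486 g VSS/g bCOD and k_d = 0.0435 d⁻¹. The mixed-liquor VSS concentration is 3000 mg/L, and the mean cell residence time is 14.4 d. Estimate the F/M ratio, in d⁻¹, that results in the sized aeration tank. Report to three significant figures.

Steady-state biomass mass balance: V·X·(1 + k_d·θ_c) = Y·Q·(S₀ − S)·θ_c, so V = 0.486 × 1080 × (1530 − 4.33) × 14.4 / [3000 × (1 + 0.0435 × 14.4)] = 1.15×10^7 / 4879 = 2363 m³.
F/M = Q·S₀ / (V·X) = 1080 × 1530 / (2363 × 3000) = 0.2331 g bCOD·(g VSS·d)⁻¹.

F/M ≈ 0.233 d⁻¹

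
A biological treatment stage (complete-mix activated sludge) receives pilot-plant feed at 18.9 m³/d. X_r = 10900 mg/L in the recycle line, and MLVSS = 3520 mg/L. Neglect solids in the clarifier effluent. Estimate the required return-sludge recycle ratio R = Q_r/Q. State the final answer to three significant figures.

Solids balance on the clarifier gives (1+R)X = R·X_r, so R = X/(X_r − X) = 3520 / (10900 − 3520) = 0.4770.

R ≈ 0.477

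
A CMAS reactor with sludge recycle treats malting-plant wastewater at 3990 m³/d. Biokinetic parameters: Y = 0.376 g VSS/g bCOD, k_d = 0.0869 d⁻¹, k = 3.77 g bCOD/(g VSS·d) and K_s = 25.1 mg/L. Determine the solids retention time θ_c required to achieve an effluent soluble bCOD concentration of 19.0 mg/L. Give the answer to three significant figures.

θ_c ≈ 1.91 d

At the target effluent, Y k S/(K_s+S) = 0.376×3.77×19.0/44.10 = 0.6107 d⁻¹.
Then 1/θ_c = μ − k_d = 0.6107 − 0.0869 = 0.5238 d⁻¹, giving θ_c = 1.909 d.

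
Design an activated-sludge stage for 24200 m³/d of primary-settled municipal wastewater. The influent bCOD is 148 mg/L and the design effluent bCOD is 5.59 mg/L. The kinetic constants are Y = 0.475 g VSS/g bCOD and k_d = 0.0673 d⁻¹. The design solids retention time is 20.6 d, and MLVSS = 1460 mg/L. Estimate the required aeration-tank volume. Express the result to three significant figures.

V ≈ 9680 m³

Rearranging the biomass balance for a CMAS with decay, V = Y·Q·ΔS·θ_c / [X·(1+k_d θ_c)] = 0.475 × 24200 × (148 − 5.59) × 20.6 / [1460 × (1 + 0.0673 × 20.6)] = 3.37×10^7 / 3484 = 9679 m³.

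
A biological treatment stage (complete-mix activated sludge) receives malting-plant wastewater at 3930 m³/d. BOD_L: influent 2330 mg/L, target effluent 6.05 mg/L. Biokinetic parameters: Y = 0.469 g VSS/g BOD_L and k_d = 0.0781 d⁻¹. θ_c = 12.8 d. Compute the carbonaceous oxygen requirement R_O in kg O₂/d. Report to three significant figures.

R_O ≈ 6090 kg O₂/d

Y_obs = Y / (1 + k_d θ_c) = 0.469 / (1 + 0.0781 × 12.8) = 0.469 / 2.000 = 0.2345.
Q·(S₀ − S) = 3930 × (2330 − 6.05) × 10⁻³ = 9133 kg/d removed.
P_X = Y_obs·Q·(S₀ − S) = 0.2345 × 9133 = 2142 kg VSS/d.
Carbonaceous O₂ demand = substrate oxidised − cell-mass equivalent = 9133 − 1.42 × 2142 = 6091 kg O₂/d.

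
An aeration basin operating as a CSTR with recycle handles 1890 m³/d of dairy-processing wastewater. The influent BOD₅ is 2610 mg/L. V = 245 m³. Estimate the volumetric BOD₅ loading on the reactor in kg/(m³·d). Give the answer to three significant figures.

L_v ≈ 20.1 kg BOD₅/(m³·d)

Volumetric loading L_v = Q·S₀ / V = 1890 × 2610 g/m³ / 245.0 m³ = 20134 g/(m³·d) = 20.13 kg BOD₅/(m³·d).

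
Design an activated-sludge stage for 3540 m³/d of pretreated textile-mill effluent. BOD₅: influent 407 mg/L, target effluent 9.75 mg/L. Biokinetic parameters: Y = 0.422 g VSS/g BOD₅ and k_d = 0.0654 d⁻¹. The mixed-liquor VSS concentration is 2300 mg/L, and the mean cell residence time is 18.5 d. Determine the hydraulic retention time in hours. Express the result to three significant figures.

From the SRT design equation V = Y Q (S₀−S) θ_c / [X (1 + k_d θ_c)] = 0.422 × 3540 × (407 − 9.75) × 18.5 / [2300 × (1 + 0.0654 × 18.5)] = 1.1×10^7 / 5083 = 2160 m³.
τ = V/Q = 2160/3540 = 0.6102 d, or 14.64 h.

τ ≈ 14.6 h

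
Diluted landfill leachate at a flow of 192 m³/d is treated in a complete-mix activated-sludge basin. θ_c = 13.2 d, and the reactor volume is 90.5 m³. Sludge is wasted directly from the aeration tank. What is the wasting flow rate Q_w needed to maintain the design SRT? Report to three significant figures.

With mixed-liquor wasting, θ_c = V/Q_w, so Q_w = V/θ_c = 90.50/13.2 = 6.856 m³/d.

Q_w ≈ 6.86 m³/d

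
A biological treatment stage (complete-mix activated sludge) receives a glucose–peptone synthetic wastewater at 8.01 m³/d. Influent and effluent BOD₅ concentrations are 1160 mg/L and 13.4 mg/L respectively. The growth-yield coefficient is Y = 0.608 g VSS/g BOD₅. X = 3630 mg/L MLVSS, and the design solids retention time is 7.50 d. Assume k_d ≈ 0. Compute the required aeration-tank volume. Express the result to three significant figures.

V ≈ 11.5 m³

V·X = Y·Q·ΔS·θ_c gives V = 0.608 × 8.01 × (1160 − 13.4) × 7.50 / 3630 = 11.54 m³.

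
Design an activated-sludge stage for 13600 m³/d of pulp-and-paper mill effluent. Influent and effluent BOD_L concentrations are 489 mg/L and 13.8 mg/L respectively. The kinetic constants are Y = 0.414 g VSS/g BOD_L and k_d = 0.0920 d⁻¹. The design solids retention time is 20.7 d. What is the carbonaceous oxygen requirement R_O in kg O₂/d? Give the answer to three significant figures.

R_O ≈ 5150 kg O₂/d

Y_obs = Y / (1 + k_d θ_c) = 0.414 / (1 + 0.0920 × 20.7) = 0.414 / 2.904 = 0.1425.
ΔS = 489 − 13.8 = 475.2 mg/L, so the substrate removal rate is 13600 × 475.2/1000 = 6463 kg BOD_L/d.
P_X = Y_obs·Q·(S₀ − S) = 0.1425 × 6463 = 921.2 kg VSS/d.
Carbonaceous O₂ demand = substrate oxidised − cell-mass equivalent = 6463 − 1.42 × 921.2 = 5155 kg O₂/d.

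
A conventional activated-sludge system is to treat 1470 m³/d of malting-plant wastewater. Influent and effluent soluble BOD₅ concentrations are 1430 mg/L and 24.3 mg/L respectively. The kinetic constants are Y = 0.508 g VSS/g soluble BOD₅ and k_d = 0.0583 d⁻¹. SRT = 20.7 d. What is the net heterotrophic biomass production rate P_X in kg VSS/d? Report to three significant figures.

P_X ≈ 476 kg VSS/d

Observed yield with endogenous decay: Y_obs = Y / (1 + k_d·θ_c) = 0.508 / (1 + 0.0583 × 20.7) = 0.508 / 2.207 = 0.2302 g VSS/g soluble BOD₅.
ΔS = 1430 − 24.3 = 1406 mg/L, so the substrate removal rate is 1470 × 1406/1000 = 2066 kg soluble BOD₅/d.
P_X = Y_obs · Q(S₀ − S) = 0.2302 × 2066 = 475.7 kg VSS/d.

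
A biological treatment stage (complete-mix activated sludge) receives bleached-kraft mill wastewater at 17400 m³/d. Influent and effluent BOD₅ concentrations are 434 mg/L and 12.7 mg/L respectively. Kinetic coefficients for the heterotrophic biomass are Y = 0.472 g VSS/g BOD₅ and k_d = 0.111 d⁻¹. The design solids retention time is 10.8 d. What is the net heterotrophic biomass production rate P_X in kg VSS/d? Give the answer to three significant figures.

P_X ≈ 1570 kg VSS/d

The observed yield is Y_obs = Y/(1 + k_d·θ_c) = 0.472 / (1 + 0.111 × 10.8) = 0.472 / 2.199 = 0.2147 g VSS per g BOD₅ removed.
ΔS = 434 − 12.7 = 421.3 mg/L, so the substrate removal rate is 17400 × 421.3/1000 = 7331 kg BOD₅/d.
Net biomass production P_X = Y_obs × Q·(S₀ − S) = 0.2147 × 7331 = 1574 kg VSS/d.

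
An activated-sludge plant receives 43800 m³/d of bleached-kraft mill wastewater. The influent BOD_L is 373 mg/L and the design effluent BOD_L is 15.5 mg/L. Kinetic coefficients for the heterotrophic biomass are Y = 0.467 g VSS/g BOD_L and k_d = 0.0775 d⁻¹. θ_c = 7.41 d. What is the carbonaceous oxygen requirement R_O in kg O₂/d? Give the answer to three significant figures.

The observed yield is Y_obs = Y/(1 + k_d·θ_c) = 0.467 / (1 + 0.0775 × 7.41) = 0.467 / 1.574 = 0.2966 g VSS per g BOD_L removed.
ΔS = 373 − 15.5 = 357.5 mg/L, so the substrate removal rate is 43800 × 357.5/1000 = 15658 kg BOD_L/d.
P_X = Y_obs·Q·(S₀ − S) = 0.2966 × 15658 = 4645 kg VSS/d.
R_O = Q·ΔS − 1.42 P_X = 15658 − 6596 = 9063 kg O₂/d.

R_O ≈ 9060 kg O₂/d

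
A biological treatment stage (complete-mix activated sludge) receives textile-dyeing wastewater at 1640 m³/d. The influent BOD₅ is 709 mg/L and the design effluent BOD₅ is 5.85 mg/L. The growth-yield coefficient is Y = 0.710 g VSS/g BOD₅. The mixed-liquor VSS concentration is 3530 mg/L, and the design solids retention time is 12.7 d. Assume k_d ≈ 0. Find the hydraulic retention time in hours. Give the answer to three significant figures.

V·X = Y·Q·ΔS·θ_c gives V = 0.710 × 1640 × (709 − 5.85) × 12.7 / 3530 = 2946 m³.
τ = V/Q = 2946/1640 = 1.796 d, or 43.11 h.

τ ≈ 43.1 h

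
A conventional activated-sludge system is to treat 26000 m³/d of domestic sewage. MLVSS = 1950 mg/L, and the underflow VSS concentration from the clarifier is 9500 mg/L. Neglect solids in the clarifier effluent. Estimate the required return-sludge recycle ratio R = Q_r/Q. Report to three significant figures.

R = Q_r/Q = X/(X_r − X) = 1950 / (9500 − 1950) = 0.2583.

R ≈ 0.258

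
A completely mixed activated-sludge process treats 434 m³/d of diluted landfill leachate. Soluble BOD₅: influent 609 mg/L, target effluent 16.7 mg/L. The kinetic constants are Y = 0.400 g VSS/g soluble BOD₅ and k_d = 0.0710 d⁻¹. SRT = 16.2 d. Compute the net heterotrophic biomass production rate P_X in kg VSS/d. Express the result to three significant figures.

P_X ≈ 47.8 kg VSS/d

Correct the yield for decay: Y_obs = Y/(1 + k_d θ_c) = 0.400 / (1 + 0.0710 × 16.2) = 0.400 / 2.150 = 0.1860.
Substrate removed = Q·(S₀ − S) = 434 m³/d × (609 − 16.7) g/m³ = 2.57×10^5 g/d = 257.1 kg/d.
So the net sludge growth is P_X = 0.1860 × 257.1 = 47.82 kg VSS/d.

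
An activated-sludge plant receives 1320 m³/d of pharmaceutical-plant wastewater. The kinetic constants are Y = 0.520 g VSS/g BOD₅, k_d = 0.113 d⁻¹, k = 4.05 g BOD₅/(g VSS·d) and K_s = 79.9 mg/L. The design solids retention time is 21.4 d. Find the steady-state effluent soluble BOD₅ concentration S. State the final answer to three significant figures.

S ≈ 6.56 mg/L

For a completely mixed reactor with recycle the Lawrence–McCarty relation gives S = K_s·(1 + k_d·θ_c) / [θ_c·(Y·k − k_d) − 1] = 79.9 × (1 + 0.113 × 21.4) / [21.4 × (0.520 × 4.05 − 0.113) − 1] = 273.1 / 41.65 = 6.557 mg/L.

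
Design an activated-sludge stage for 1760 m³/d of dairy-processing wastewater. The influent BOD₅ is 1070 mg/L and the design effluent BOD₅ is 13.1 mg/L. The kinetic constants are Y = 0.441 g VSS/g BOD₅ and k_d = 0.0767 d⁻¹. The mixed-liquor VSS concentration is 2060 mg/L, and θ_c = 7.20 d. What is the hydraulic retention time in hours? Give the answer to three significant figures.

From the SRT design equation V = Y Q (S₀−S) θ_c / [X (1 + k_d θ_c)] = 0.441 × 1760 × (1070 − 13.1) × 7.20 / [2060 × (1 + 0.0767 × 7.20)] = 5.91×10^6 / 3198 = 1847 m³.
τ = V/Q = 1847/1760 = 1.049 d, or 25.19 h.

τ ≈ 25.2 h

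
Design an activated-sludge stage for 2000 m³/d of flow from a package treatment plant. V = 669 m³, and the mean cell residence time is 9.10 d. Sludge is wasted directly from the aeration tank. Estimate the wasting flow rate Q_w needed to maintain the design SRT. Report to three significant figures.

Q_w ≈ 73.5 m³/d

With mixed-liquor wasting, θ_c = V/Q_w, so Q_w = V/θ_c = 669.0/9.10 = 73.52 m³/d.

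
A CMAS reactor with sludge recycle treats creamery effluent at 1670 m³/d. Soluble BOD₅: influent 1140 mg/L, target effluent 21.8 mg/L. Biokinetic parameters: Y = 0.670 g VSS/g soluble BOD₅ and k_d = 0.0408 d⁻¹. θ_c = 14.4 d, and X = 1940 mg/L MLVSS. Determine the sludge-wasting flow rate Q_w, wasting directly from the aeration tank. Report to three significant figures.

Rearranging the biomass balance for a CMAS with decay, V = Y·Q·ΔS·θ_c / [X·(1+k_d θ_c)] = 0.670 × 1670 × (1140 − 21.8) × 14.4 / [1940 × (1 + 0.0408 × 14.4)] = 1.8×10^7 / 3080 = 5850 m³.
With mixed-liquor wasting, θ_c = V/Q_w, so Q_w = V/θ_c = 5850/14.4 = 406.2 m³/d.

Q_w ≈ 406 m³/d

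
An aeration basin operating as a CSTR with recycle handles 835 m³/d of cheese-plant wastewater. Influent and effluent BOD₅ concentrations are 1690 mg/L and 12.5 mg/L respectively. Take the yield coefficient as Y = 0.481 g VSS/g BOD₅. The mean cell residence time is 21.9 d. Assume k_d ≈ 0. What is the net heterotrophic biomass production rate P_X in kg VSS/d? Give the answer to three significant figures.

With endogenous decay neglected, the observed yield equals the true yield: Y_obs = Y = 0.481 g VSS/g BOD₅.
ΔS = 1690 − 12.5 = 1678 mg/L, so the substrate removal rate is 835 × 1678/1000 = 1401 kg BOD₅/d.
Biomass produced: P_X = Y_obs·Q·ΔS = 0.4810 × 1401 ≈ 673.7 kg VSS/d.

P_X ≈ 674 kg VSS/d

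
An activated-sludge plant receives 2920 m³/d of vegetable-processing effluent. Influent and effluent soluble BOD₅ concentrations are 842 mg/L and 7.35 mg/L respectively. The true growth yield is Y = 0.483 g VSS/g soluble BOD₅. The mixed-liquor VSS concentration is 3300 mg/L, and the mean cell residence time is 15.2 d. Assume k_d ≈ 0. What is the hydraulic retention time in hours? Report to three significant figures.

With k_d = 0 the design equation reduces to V = Y Q (S₀−S) θ_c / X = 0.483 × 2920 × (842 − 7.35) × 15.2 / 3300 = 5422 m³.
Hydraulic retention time τ = V/Q = 5422 / 2920 = 1.857 d = 44.56 h.

τ ≈ 44.6 h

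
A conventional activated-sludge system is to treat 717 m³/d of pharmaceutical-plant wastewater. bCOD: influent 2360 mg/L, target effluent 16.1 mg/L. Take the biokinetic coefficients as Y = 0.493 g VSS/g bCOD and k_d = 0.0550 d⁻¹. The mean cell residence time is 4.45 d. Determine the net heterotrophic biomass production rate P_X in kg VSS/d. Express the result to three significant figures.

P_X ≈ 666 kg VSS/d

Correct the yield for decay: Y_obs = Y/(1 + k_d θ_c) = 0.493 / (1 + 0.0550 × 4.45) = 0.493 / 1.245 = 0.3961.
Substrate removed = Q·(S₀ − S) = 717 m³/d × (2360 − 16.1) g/m³ = 1.68×10^6 g/d = 1681 kg/d.
P_X = Y_obs · Q(S₀ − S) = 0.3961 × 1681 = 665.6 kg VSS/d.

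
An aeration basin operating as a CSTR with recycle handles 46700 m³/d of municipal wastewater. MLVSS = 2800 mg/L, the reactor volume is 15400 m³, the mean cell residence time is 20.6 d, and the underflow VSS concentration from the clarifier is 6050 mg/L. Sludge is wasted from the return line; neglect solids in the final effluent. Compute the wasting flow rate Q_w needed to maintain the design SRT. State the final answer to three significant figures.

Q_w = (V·X)/(θ_c X_r) = 15400 × 2800 / (20.6 × 6050) = 346.0 m³/d.

Q_w ≈ 346 m³/d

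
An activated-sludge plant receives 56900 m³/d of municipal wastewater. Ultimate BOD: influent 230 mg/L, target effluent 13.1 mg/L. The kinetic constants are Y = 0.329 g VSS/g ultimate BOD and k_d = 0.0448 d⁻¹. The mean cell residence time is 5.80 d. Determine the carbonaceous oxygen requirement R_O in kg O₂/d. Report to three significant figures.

R_O ≈ 7770 kg O₂/d

The observed yield is Y_obs = Y/(1 + k_d·θ_c) = 0.329 / (1 + 0.0448 × 5.80) = 0.329 / 1.260 = 0.2611 g VSS per g ultimate BOD removed.
Q·(S₀ − S) = 56900 × (230 − 13.1) × 10⁻³ = 12342 kg/d removed.
Net sludge production P_X = 0.2611 × 12342 = 3223 kg VSS/d.
Carbonaceous O₂ demand = substrate oxidised − cell-mass equivalent = 12342 − 1.42 × 3223 = 7765 kg O₂/d.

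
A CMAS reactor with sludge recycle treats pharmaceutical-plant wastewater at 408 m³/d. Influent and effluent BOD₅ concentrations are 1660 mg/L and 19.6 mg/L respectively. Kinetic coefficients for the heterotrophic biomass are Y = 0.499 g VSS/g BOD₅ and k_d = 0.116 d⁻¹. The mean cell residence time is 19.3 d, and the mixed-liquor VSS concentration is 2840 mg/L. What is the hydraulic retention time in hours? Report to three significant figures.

τ ≈ 41.2 h

Steady-state biomass mass balance: V·X·(1 + k_d·θ_c) = Y·Q·(S₀ − S)·θ_c, so V = 0.499 × 408 × (1660 − 19.6) × 19.3 / [2840 × (1 + 0.116 × 19.3)] = 6.45×10^6 / 9198 = 700.8 m³.
τ = V/Q = 700.8/408 = 1.718 d, or 41.22 h.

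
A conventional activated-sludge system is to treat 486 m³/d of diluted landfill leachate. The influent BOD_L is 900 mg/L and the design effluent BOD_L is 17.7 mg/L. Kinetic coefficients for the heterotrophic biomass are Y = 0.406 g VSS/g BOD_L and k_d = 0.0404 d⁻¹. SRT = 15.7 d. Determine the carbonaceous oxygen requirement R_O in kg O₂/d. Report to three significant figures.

Y_obs = Y / (1 + k_d θ_c) = 0.406 / (1 + 0.0404 × 15.7) = 0.406 / 1.634 = 0.2484.
Substrate removed = Q·(S₀ − S) = 486 m³/d × (900 − 17.7) g/m³ = 4.29×10^5 g/d = 428.8 kg/d.
Biomass synthesised: P_X = Y_obs × 428.8 = 106.5 kg VSS/d.
Carbonaceous O₂ demand = substrate oxidised − cell-mass equivalent = 428.8 − 1.42 × 106.5 = 277.5 kg O₂/d.

R_O ≈ 278 kg O₂/d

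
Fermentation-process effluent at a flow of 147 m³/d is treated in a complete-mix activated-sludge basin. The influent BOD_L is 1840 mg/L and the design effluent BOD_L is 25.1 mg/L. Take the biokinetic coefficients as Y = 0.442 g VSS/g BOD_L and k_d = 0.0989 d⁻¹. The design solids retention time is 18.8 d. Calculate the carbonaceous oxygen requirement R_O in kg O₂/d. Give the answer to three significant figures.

R_O ≈ 208 kg O₂/d

Y_obs = Y / (1 + k_d θ_c) = 0.442 / (1 + 0.0989 × 18.8) = 0.442 / 2.859 = 0.1546.
Q·(S₀ − S) = 147 × (1840 − 25.1) × 10⁻³ = 266.8 kg/d removed.
P_X = Y_obs·Q·(S₀ − S) = 0.1546 × 266.8 = 41.24 kg VSS/d.
R_O = Q·(S₀ − S) − 1.42·P_X = 266.8 − 1.42 × 41.24 = 208.2 kg O₂/d.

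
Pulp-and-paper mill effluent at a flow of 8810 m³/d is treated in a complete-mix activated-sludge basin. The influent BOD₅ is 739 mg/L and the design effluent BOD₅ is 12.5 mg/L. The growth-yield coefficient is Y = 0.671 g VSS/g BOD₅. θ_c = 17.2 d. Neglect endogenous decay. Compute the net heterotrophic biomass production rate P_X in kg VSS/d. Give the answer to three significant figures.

No decay correction is needed, so Y_obs = Y = 0.671.
Q·(S₀ − S) = 8810 × (739 − 12.5) × 10⁻³ = 6400 kg/d removed.
So the net sludge growth is P_X = 0.6710 × 6400 = 4295 kg VSS/d.

P_X ≈ 4290 kg VSS/d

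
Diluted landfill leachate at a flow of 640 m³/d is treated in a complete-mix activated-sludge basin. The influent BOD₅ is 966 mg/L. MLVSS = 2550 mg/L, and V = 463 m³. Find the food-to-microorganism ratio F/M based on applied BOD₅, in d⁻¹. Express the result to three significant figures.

F/M ≈ 0.524 d⁻¹

Food-to-microorganism ratio F/M = Q S₀ / (V X) = 640 × 966 / (463.0 × 2550) = 0.5236 d⁻¹.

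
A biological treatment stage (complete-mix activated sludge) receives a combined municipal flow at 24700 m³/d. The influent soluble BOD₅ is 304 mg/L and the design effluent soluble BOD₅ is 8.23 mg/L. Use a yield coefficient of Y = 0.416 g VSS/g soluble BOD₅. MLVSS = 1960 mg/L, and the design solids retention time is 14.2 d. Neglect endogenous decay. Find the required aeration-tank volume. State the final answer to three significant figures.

V·X = Y·Q·ΔS·θ_c gives V = 0.416 × 24700 × (304 − 8.23) × 14.2 / 1960 = 22018 m³.

V ≈ 22000 m³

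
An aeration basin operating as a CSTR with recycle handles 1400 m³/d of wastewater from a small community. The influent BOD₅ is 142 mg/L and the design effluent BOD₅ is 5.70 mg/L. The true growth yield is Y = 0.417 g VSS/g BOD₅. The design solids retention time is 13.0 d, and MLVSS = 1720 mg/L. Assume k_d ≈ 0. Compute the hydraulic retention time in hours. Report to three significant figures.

With k_d = 0 the design equation reduces to V = Y Q (S₀−S) θ_c / X = 0.417 × 1400 × (142 − 5.70) × 13.0 / 1720 = 601.4 m³.
Hydraulic retention time τ = V/Q = 601.4 / 1400 = 0.4296 d = 10.31 h.

τ ≈ 10.3 h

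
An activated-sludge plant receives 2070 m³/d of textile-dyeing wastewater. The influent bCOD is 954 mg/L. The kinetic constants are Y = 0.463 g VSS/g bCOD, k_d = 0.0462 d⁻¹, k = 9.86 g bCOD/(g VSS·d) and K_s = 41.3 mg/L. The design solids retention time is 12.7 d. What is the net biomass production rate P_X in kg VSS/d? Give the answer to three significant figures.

P_X ≈ 576 kg VSS/d

For a completely mixed reactor with recycle the Lawrence–McCarty relation gives S = K_s·(1 + k_d·θ_c) / [θ_c·(Y·k − k_d) − 1] = 41.3 × (1 + 0.0462 × 12.7) / [12.7 × (0.463 × 9.86 − 0.0462) − 1] = 65.53 / 56.39 = 1.162 mg/L.
Observed yield with endogenous decay: Y_obs = Y / (1 + k_d·θ_c) = 0.463 / (1 + 0.0462 × 12.7) = 0.463 / 1.587 = 0.2918 g VSS/g bCOD.
Substrate removed = Q·(S₀ − S) = 2070 m³/d × (954 − 1.16) g/m³ = 1.97×10^6 g/d = 1972 kg/d.
So the net sludge growth is P_X = 0.2918 × 1972 = 575.5 kg VSS/d.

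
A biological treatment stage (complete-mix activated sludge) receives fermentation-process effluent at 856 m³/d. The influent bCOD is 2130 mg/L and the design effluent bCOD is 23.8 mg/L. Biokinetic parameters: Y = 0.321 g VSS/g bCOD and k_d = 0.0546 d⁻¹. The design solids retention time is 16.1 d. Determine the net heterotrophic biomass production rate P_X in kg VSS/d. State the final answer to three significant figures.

Correct the yield for decay: Y_obs = Y/(1 + k_d θ_c) = 0.321 / (1 + 0.0546 × 16.1) = 0.321 / 1.879 = 0.1708.
Substrate removed = Q·(S₀ − S) = 856 m³/d × (2130 − 23.8) g/m³ = 1.8×10^6 g/d = 1803 kg/d.
So the net sludge growth is P_X = 0.1708 × 1803 = 308.0 kg VSS/d.

P_X ≈ 308 kg VSS/d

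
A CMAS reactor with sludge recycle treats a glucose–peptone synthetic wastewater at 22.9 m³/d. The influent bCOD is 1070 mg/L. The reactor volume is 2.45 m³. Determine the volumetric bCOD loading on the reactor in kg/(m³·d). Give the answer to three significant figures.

L_v ≈ 10.0 kg bCOD/(m³·d)

Volumetric loading L_v = Q·S₀ / V = 22.9 × 1070 g/m³ / 2.450 m³ = 10001 g/(m³·d) = 10.00 kg bCOD/(m³·d).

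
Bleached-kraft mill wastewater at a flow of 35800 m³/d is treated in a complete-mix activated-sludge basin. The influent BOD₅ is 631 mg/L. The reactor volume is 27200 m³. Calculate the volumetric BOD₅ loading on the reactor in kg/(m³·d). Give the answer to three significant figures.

L_v ≈ 0.831 kg BOD₅/(m³·d)

Applied BOD₅ load per unit volume = Q·S₀/V = (35800 × 631/1000)/27200 = 0.8305 kg BOD₅·m⁻³·d⁻¹.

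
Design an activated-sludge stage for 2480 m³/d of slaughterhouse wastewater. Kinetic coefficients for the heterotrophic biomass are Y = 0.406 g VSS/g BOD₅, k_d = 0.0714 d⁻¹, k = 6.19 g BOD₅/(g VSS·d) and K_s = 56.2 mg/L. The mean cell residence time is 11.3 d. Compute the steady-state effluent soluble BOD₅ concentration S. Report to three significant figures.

Effluent substrate depends only on kinetics and SRT: S = K_s(1 + k_d θ_c) / [θ_c(Yk − k_d) − 1] = 56.2 × (1 + 0.0714 × 11.3) / [11.3 × (0.406 × 6.19 − 0.0714) − 1] = 101.5 / 26.59 = 3.819 mg/L.

S ≈ 3.82 mg/L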